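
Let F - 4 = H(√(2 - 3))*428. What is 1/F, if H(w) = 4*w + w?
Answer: 1/1144904 - 535*I/1144904 ≈ 8.7344e-7 - 0.00046729*I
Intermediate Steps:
H(w) = 5*w
F = 4 + 2140*I (F = 4 + (5*√(2 - 3))*428 = 4 + (5*√(-1))*428 = 4 + (5*I)*428 = 4 + 2140*I ≈ 4.0 + 2140.0*I)
1/F = 1/(4 + 2140*I) = (4 - 2140*I)/4579616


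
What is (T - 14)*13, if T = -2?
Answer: -208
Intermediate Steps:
(T - 14)*13 = (-2 - 14)*13 = -16*13 = -208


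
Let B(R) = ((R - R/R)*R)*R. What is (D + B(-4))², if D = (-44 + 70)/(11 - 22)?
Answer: 820836/121 ≈ 6783.8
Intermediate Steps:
D = -26/11 (D = 26/(-11) = 26*(-1/11) = -26/11 ≈ -2.3636)
B(R) = R²*(-1 + R) (B(R) = ((R - 1*1)*R)*R = ((R - 1)*R)*R = ((-1 + R)*R)*R = (R*(-1 + R))*R = R²*(-1 + R))
(D + B(-4))² = (-26/11 + (-4)²*(-1 - 4))² = (-26/11 + 16*(-5))² = (-26/11 - 80)² = (-906/11)² = 820836/121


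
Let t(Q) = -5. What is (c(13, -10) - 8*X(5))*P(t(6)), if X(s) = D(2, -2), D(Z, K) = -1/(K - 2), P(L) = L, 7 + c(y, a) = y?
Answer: -20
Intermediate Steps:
c(y, a) = -7 + y
D(Z, K) = -1/(-2 + K)
X(s) = ¼ (X(s) = -1/(-2 - 2) = -1/(-4) = -1*(-¼) = ¼)
(c(13, -10) - 8*X(5))*P(t(6)) = ((-7 + 13) - 8*¼)*(-5) = (6 - 2)*(-5) = 4*(-5) = -20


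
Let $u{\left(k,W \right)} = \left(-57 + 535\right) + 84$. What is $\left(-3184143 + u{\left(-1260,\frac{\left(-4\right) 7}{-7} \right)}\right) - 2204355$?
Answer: $-5387936$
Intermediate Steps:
$u{\left(k,W \right)} = 562$ ($u{\left(k,W \right)} = 478 + 84 = 562$)
$\left(-3184143 + u{\left(-1260,\frac{\left(-4\right) 7}{-7} \right)}\right) - 2204355 = \left(-3184143 + 562\right) - 2204355 = -3183581 - 2204355 = -5387936$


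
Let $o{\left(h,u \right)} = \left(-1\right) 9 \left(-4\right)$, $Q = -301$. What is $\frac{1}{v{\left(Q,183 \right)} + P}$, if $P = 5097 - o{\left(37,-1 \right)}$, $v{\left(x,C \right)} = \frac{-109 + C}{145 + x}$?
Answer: $\frac{78}{394721} \approx 0.00019761$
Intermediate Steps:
$o{\left(h,u \right)} = 36$ ($o{\left(h,u \right)} = \left(-9\right) \left(-4\right) = 36$)
$v{\left(x,C \right)} = \frac{-109 + C}{145 + x}$
$P = 5061$ ($P = 5097 - 36 = 5061$)
$\frac{1}{v{\left(Q,183 \right)} + P} = \frac{1}{\frac{-109 + 183}{145 - 301} + 5061} = \frac{1}{\frac{1}{-156} \cdot 74 + 5061} = \frac{1}{\left(- \frac{1}{156}\right) 74 + 5061} = \frac{1}{- \frac{37}{78} + 5061} = \frac{1}{\frac{394721}{78}} = \frac{78}{394721}$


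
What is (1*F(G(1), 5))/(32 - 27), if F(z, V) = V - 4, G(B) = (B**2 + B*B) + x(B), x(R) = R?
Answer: 1/5 ≈ 0.20000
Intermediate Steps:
G(B) = B + 2*B**2 (G(B) = (B**2 + B*B) + B = (B**2 + B**2) + B = 2*B**2 + B = B + 2*B**2)
F(z, V) = -4 + V
(1*F(G(1), 5))/(32 - 27) = (1*(-4 + 5))/(32 - 27) = (1*1)/5 = 1*(1/5) = 1/5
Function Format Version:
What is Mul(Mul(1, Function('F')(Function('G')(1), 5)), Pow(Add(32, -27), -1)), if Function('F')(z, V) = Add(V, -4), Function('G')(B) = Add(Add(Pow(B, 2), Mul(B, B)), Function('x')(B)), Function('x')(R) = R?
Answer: Rational(1, 5) ≈ 0.20000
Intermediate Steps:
Function('G')(B) = Add(B, Mul(2, Pow(B, 2))) (Function('G')(B) = Add(Add(Pow(B, 2), Mul(B, B)), B) = Add(Add(Pow(B, 2), Pow(B, 2)), B) = Add(Mul(2, Pow(B, 2)), B) = Add(B, Mul(2, Pow(B, 2))))
Function('F')(z, V) = Add(-4, V)
Mul(Mul(1, Function('F')(Function('G')(1), 5)), Pow(Add(32, -27), -1)) = Mul(Mul(1, Add(-4, 5)), Pow(Add(32, -27), -1)) = Mul(Mul(1, 1), Pow(5, -1)) = Mul(1, Rational(1, 5)) = Rational(1, 5)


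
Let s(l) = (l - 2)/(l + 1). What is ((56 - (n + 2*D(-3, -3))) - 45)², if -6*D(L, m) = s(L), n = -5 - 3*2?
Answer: 18769/36 ≈ 521.36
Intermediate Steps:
n = -11 (n = -5 - 6 = -11)
s(l) = (-2 + l)/(1 + l)
D(L, m) = -(-2 + L)/(6*(1 + L))
((56 - (n + 2*D(-3, -3))) - 45)² = ((56 - (-11 + 2*((2 - 1*(-3))/(6*(1 - 3))))) - 45)² = ((56 - (-11 + 2*((⅙)*(2 + 3)/(-2)))) - 45)² = ((56 - (-11 + 2*((⅙)*(-½)*5))) - 45)² = ((56 - (-11 + 2*(-5/12))) - 45)² = ((56 - (-11 - ⅚)) - 45)² = ((56 - 1*(-71/6)) - 45)² = ((56 + 71/6) - 45)² = (407/6 - 45)² = (137/6)² = 18769/36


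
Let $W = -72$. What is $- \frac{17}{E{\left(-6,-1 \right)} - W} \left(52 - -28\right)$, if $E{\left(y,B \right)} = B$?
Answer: $- \frac{1360}{71} \approx -19.155$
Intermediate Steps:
$- \frac{17}{E{\left(-6,-1 \right)} - W} \left(52 - -28\right) = - \frac{17}{-1 - -72} \left(52 - -28\right) = - \frac{17}{-1 + 72} \left(52 + \left(30 - 2\right)\right) = - \frac{17}{71} \left(52 + 28\right) = \left(-17\right) \frac{1}{71} \cdot 80 = \left(- \frac{17}{71}\right) 80 = - \frac{1360}{71}$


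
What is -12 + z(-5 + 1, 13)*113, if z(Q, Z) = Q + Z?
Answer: 1005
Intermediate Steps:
-12 + z(-5 + 1, 13)*113 = -12 + ((-5 + 1) + 13)*113 = -12 + (-4 + 13)*113 = -12 + 9*113 = -12 + 1017 = 1005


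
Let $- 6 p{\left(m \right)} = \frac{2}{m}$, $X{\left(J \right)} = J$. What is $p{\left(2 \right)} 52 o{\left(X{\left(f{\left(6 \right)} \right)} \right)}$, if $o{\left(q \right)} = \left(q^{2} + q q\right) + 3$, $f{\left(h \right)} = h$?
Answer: $-650$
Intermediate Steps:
$p{\left(m \right)} = - \frac{1}{3 m}$ ($p{\left(m \right)} = - \frac{2 \frac{1}{m}}{6} = - \frac{1}{3 m}$)
$o{\left(q \right)} = 3 + 2 q^{2}$ ($o{\left(q \right)} = \left(q^{2} + q^{2}\right) + 3 = 2 q^{2} + 3 = 3 + 2 q^{2}$)
$p{\left(2 \right)} 52 o{\left(X{\left(f{\left(6 \right)} \right)} \right)} = - \frac{1}{3 \cdot 2} \cdot 52 \left(3 + 2 \cdot 6^{2}\right) = \left(- \frac{1}{3}\right) \frac{1}{2} \cdot 52 \left(3 + 2 \cdot 36\right) = \left(- \frac{1}{6}\right) 52 \left(3 + 72\right) = \left(- \frac{26}{3}\right) 75 = -650$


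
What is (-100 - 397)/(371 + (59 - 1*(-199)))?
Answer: -497/629 ≈ -0.79014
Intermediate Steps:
(-100 - 397)/(371 + (59 - 1*(-199))) = -497/(371 + (59 + 199)) = -497/(371 + 258) = -497/629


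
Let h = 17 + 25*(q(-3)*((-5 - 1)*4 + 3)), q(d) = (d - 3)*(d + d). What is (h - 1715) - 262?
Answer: -20860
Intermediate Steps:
q(d) = 2*d*(-3 + d) (q(d) = (-3 + d)*(2*d) = 2*d*(-3 + d))
h = -18883 (h = 17 + 25*((2*(-3)*(-3 - 3))*((-5 - 1)*4 + 3)) = 17 + 25*((2*(-3)*(-6))*(-6*4 + 3)) = 17 + 25*(36*(-24 + 3)) = 17 + 25*(36*(-21)) = 17 + 25*(-756) = 17 - 18900 = -18883)
(h - 1715) - 262 = (-18883 - 1715) - 262 = -20598 - 262 = -20860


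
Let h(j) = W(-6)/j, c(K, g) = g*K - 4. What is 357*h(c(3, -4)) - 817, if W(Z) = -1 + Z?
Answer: -10573/16 ≈ -660.81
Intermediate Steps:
c(K, g) = -4 + K*g (c(K, g) = K*g - 4 = -4 + K*g)
h(j) = -7/j (h(j) = (-1 - 6)/j = -7/j)
357*h(c(3, -4)) - 817 = 357*(-7/(-4 + 3*(-4))) - 817 = 357*(-7/(-4 - 12)) - 817 = 357*(-7/(-16)) - 817 = 357*(-7*(-1/16)) - 817 = 357*(7/16) - 817 = 2499/16 - 817 = -10573/16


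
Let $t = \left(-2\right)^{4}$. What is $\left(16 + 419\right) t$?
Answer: $6960$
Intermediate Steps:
$t = 16$
$\left(16 + 419\right) t = \left(16 + 419\right) 16 = 435 \cdot 16 = 6960$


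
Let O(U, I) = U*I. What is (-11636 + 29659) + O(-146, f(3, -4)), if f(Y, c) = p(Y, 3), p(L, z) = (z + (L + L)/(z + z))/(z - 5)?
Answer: 18315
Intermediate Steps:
p(L, z) = (z + L/z)/(-5 + z) (p(L, z) = (z + (2*L)/((2*z)))/(-5 + z) = (z + (2*L)*(1/(2*z)))/(-5 + z) = (z + L/z)/(-5 + z))
f(Y, c) = -3/2 - Y/6 (f(Y, c) = (Y + 3**2)/(3*(-5 + 3)) = (1/3)*(Y + 9)/(-2) = (1/3)*(-1/2)*(9 + Y) = -3/2 - Y/6)
O(U, I) = I*U
(-11636 + 29659) + O(-146, f(3, -4)) = (-11636 + 29659) + (-3/2 - 1/6*3)*(-146) = 18023 + (-3/2 - 1/2)*(-146) = 18023 - 2*(-146) = 18023 + 292 = 18315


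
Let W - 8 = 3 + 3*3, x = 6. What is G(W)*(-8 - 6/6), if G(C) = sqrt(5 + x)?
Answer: -9*sqrt(11) ≈ -29.850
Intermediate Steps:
W = 20 (W = 8 + (3 + 3*3) = 8 + (3 + 9) = 8 + 12 = 20)
G(C) = sqrt(11) (G(C) = sqrt(5 + 6) = sqrt(11))
G(W)*(-8 - 6/6) = sqrt(11)*(-8 - 6/6) = sqrt(11)*(-8 - 6*1/6) = sqrt(11)*(-8 - 1) = sqrt(11)*(-9) = -9*sqrt(11)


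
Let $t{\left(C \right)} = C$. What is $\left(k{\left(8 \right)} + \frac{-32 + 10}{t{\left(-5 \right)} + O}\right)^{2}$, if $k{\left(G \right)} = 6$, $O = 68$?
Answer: $\frac{126736}{3969} \approx 31.931$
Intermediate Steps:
$\left(k{\left(8 \right)} + \frac{-32 + 10}{t{\left(-5 \right)} + O}\right)^{2} = \left(6 + \frac{-32 + 10}{-5 + 68}\right)^{2} = \left(6 - \frac{22}{63}\right)^{2} = \left(\frac{356}{63}\right)^{2} = \frac{126736}{3969}$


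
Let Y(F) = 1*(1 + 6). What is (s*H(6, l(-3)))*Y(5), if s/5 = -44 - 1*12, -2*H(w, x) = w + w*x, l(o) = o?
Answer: -11760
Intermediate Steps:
H(w, x) = -w/2 - w*x/2 (H(w, x) = -(w + w*x)/2 = -w/2 - w*x/2)
Y(F) = 7 (Y(F) = 1*7 = 7)
s = -280 (s = 5*(-44 - 1*12) = 5*(-44 - 12) = 5*(-56) = -280)
(s*H(6, l(-3)))*Y(5) = -(-140)*6*(1 - 3)*7 = -(-140)*6*(-2)*7 = -280*6*7 = -1680*7 = -11760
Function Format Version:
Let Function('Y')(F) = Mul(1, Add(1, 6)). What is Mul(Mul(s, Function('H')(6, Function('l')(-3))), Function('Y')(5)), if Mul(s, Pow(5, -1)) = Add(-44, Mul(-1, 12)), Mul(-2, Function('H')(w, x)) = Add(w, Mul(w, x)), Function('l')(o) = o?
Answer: -11760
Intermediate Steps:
Function('H')(w, x) = Add(Mul(Rational(-1, 2), w), Mul(Rational(-1, 2), w, x)) (Function('H')(w, x) = Mul(Rational(-1, 2), Add(w, Mul(w, x))) = Add(Mul(Rational(-1, 2), w), Mul(Rational(-1, 2), w, x)))
Function('Y')(F) = 7 (Function('Y')(F) = Mul(1, 7) = 7)
s = -280 (s = Mul(5, Add(-44, Mul(-1, 12))) = Mul(5, Add(-44, -12)) = Mul(5, -56) = -280)
Mul(Mul(s, Function('H')(6, Function('l')(-3))), Function('Y')(5)) = Mul(Mul(-280, Mul(Rational(-1, 2), 6, Add(1, -3))), 7) = Mul(Mul(-280, Mul(Rational(-1, 2), 6, -2)), 7) = Mul(Mul(-280, 6), 7) = Mul(-1680, 7) = -11760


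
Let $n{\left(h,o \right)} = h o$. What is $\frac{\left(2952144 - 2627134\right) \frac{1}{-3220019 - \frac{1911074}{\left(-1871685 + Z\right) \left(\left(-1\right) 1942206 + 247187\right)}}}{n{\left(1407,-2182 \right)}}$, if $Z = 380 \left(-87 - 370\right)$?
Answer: $\frac{80484051847624325}{2448050578820408014296129} \approx 3.2877 \cdot 10^{-8}$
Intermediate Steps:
$Z = -173660$ ($Z = 380 \left(-87 - 370\right) = 380 \left(-457\right) = -173660$)
$\frac{\left(2952144 - 2627134\right) \frac{1}{-3220019 - \frac{1911074}{\left(-1871685 + Z\right) \left(\left(-1\right) 1942206 + 247187\right)}}}{n{\left(1407,-2182 \right)}} = \frac{\left(2952144 - 2627134\right) \frac{1}{-3220019 - \frac{1911074}{\left(-1871685 - 173660\right) \left(\left(-1\right) 1942206 + 247187\right)}}}{1407 \left(-2182\right)} = \frac{325010 \frac{1}{-3220019 - \frac{1911074}{\left(-2045345\right) \left(-1942206 + 247187\right)}}}{-3070074} = \frac{325010}{-3220019 - \frac{1911074}{\left(-2045345\right) \left(-1695019\right)}} \left(- \frac{1}{3070074}\right) = \frac{325010}{-3220019 - \frac{1911074}{3466898636555}} \left(- \frac{1}{3070074}\right) = \frac{325010}{- \frac{11163479480783105619}{3466898636555}} \left(- \frac{1}{3070074}\right) = 325010 \left(- \frac{3466898636555}{11163479480783105619}\right) \left(- \frac{1}{3070074}\right) = \left(- \frac{1126776725866740550}{11163479480783105619}\right) \left(- \frac{1}{3070074}\right) = \frac{80484051847624325}{2448050578820408014296129}$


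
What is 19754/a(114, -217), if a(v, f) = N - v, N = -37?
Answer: -19754/151 ≈ -130.82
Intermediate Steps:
a(v, f) = -37 - v
19754/a(114, -217) = 19754/(-37 - 1*114) = 19754/(-37 - 114) = 19754/(-151) = 19754*(-1/151) = -19754/151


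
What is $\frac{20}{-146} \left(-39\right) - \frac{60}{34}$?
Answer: $\frac{4440}{1241} \approx 3.5778$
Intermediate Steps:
$\frac{20}{-146} \left(-39\right) - \frac{60}{34} = 20 \left(- \frac{1}{146}\right) \left(-39\right) - \frac{30}{17} = \left(- \frac{10}{73}\right) \left(-39\right) - \frac{30}{17} = \frac{390}{73} - \frac{30}{17} = \frac{4440}{1241}$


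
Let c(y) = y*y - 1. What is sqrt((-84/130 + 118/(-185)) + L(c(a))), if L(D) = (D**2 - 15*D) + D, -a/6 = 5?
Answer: sqrt(4601849623735)/2405 ≈ 891.97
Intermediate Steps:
a = -30 (a = -6*5 = -30)
c(y) = -1 + y**2 (c(y) = y**2 - 1 = -1 + y**2)
L(D) = D**2 - 14*D
sqrt((-84/130 + 118/(-185)) + L(c(a))) = sqrt((-84/130 + 118/(-185)) + (-1 + (-30)**2)*(-14 + (-1 + (-30)**2))) = sqrt((-84*1/130 + 118*(-1/185)) + (-1 + 900)*(-14 + (-1 + 900))) = sqrt((-42/65 - 118/185) + 899*(-14 + 899)) = sqrt(-3088/2405 + 899*885) = sqrt(-3088/2405 + 795615) = sqrt(1913450987/2405) = sqrt(4601849623735)/2405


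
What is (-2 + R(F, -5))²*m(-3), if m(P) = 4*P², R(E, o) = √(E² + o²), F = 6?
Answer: 2340 - 144*√61 ≈ 1215.3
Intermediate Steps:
(-2 + R(F, -5))²*m(-3) = (-2 + √(6² + (-5)²))²*(4*(-3)²) = (-2 + √(36 + 25))²*(4*9) = (-2 + √61)²*36 = 36*(-2 + √61)²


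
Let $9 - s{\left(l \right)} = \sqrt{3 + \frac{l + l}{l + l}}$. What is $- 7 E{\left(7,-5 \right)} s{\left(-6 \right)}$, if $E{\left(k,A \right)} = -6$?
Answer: $294$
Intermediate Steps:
$s{\left(l \right)} = 7$ ($s{\left(l \right)} = 9 - \sqrt{3 + \frac{l + l}{l + l}} = 9 - \sqrt{3 + \frac{2 l}{2 l}} = 9 - \sqrt{3 + 2 l \frac{1}{2 l}} = 9 - \sqrt{3 + 1} = 9 - \sqrt{4} = 9 - 2 = 7$)
$- 7 E{\left(7,-5 \right)} s{\left(-6 \right)} = \left(-7\right) \left(-6\right) 7 = 42 \cdot 7 = 294$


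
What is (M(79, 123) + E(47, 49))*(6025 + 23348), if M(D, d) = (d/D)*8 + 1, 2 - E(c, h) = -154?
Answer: 393216351/79 ≈ 4.9774e+6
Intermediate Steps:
E(c, h) = 156 (E(c, h) = 2 - 1*(-154) = 2 + 154 = 156)
M(D, d) = 1 + 8*d/D (M(D, d) = 8*d/D + 1 = 1 + 8*d/D)
(M(79, 123) + E(47, 49))*(6025 + 23348) = ((79 + 8*123)/79 + 156)*(6025 + 23348) = ((79 + 984)/79 + 156)*29373 = ((1/79)*1063 + 156)*29373 = (1063/79 + 156)*29373 = (13387/79)*29373 = 393216351/79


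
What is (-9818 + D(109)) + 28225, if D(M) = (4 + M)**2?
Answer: 31176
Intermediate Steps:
(-9818 + D(109)) + 28225 = (-9818 + (4 + 109)**2) + 28225 = (-9818 + 113**2) + 28225 = (-9818 + 12769) + 28225 = 2951 + 28225 = 31176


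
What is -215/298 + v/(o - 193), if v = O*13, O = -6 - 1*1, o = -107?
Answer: -18691/44700 ≈ -0.41814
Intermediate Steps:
O = -7 (O = -6 - 1 = -7)
v = -91 (v = -7*13 = -91)
-215/298 + v/(o - 193) = -215/298 - 91/(-107 - 193) = -215*1/298 - 91/(-300) = -215/298 - 91*(-1/300) = -215/298 + 91/300 = -18691/44700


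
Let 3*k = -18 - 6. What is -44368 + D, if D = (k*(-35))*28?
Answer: -36528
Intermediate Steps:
k = -8 (k = (-18 - 6)/3 = (1/3)*(-24) = -8)
D = 7840 (D = -8*(-35)*28 = 280*28 = 7840)
-44368 + D = -44368 + 7840 = -36528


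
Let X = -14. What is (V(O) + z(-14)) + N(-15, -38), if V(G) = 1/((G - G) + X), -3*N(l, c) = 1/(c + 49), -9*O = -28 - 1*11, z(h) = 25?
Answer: 11503/462 ≈ 24.898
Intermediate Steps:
O = 13/3 (O = -(-28 - 1*11)/9 = -(-28 - 11)/9 = -⅑*(-39) = 13/3 ≈ 4.3333)
N(l, c) = -1/(3*(49 + c)) (N(l, c) = -1/(3*(c + 49)) = -1/(3*(49 + c)))
V(G) = -1/14 (V(G) = 1/((G - G) - 14) = 1/(0 - 14) = 1/(-14) = -1/14)
(V(O) + z(-14)) + N(-15, -38) = (-1/14 + 25) - 1/(147 + 3*(-38)) = 349/14 - 1/(147 - 114) = 349/14 - 1/33 = 11503/462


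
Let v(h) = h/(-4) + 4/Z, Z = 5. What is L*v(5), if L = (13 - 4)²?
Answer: -729/20 ≈ -36.450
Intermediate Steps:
v(h) = ⅘ - h/4 (v(h) = h/(-4) + 4/5 = h*(-¼) + 4*(⅕) = -h/4 + ⅘ = ⅘ - h/4)
L = 81 (L = 9² = 81)
L*v(5) = 81*(⅘ - ¼*5) = 81*(⅘ - 5/4) = 81*(-9/20) = -729/20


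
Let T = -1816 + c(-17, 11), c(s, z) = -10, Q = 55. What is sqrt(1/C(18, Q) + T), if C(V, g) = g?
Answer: I*sqrt(5523595)/55 ≈ 42.732*I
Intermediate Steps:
T = -1826 (T = -1816 - 10 = -1826)
sqrt(1/C(18, Q) + T) = sqrt(1/55 - 1826) = sqrt(-100429/55) = I*sqrt(5523595)/55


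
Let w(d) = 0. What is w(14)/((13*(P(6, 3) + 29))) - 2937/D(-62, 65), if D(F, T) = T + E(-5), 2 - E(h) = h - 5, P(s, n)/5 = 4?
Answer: -267/7 ≈ -38.143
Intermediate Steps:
P(s, n) = 20 (P(s, n) = 5*4 = 20)
E(h) = 7 - h (E(h) = 2 - (h - 5) = 2 - (-5 + h) = 2 + (5 - h) = 7 - h)
D(F, T) = 12 + T (D(F, T) = T + (7 - 1*(-5)) = T + (7 + 5) = T + 12 = 12 + T)
w(14)/((13*(P(6, 3) + 29))) - 2937/D(-62, 65) = 0/((13*(20 + 29))) - 2937/(12 + 65) = 0/((13*49)) - 2937/77 = 0/637 - 2937*1/77 = 0*(1/637) - 267/7 = 0 - 267/7 = -267/7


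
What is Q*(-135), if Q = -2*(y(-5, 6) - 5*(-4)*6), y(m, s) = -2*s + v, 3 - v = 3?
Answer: 29160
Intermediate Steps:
v = 0 (v = 3 - 1*3 = 3 - 3 = 0)
y(m, s) = -2*s (y(m, s) = -2*s + 0 = -2*s)
Q = -216 (Q = -2*(-2*6 - 5*(-4)*6) = -2*(-12 + 20*6) = -2*(-12 + 120) = -2*108 = -216)
Q*(-135) = -216*(-135) = 29160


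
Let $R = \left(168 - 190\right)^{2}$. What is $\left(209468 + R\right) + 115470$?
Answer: $325422$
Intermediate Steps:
$R = 484$ ($R = \left(-22\right)^{2} = 484$)
$\left(209468 + R\right) + 115470 = \left(209468 + 484\right) + 115470 = 209952 + 115470 = 325422$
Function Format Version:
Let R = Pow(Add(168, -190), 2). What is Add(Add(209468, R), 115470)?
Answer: 325422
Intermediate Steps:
R = 484 (R = Pow(-22, 2) = 484)
Add(Add(209468, R), 115470) = Add(Add(209468, 484), 115470) = Add(209952, 115470) = 325422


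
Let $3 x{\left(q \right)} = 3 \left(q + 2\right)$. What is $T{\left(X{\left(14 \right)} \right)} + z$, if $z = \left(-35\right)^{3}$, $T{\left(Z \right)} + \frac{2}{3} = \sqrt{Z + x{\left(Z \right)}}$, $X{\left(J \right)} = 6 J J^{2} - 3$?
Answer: $- \frac{128627}{3} + 2 \sqrt{8231} \approx -42694.0$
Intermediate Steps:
$x{\left(q \right)} = 2 + q$ ($x{\left(q \right)} = \frac{3 \left(q + 2\right)}{3} = \frac{3 \left(2 + q\right)}{3} = \frac{6 + 3 q}{3} = 2 + q$)
$X{\left(J \right)} = -3 + 6 J^{3}$ ($X{\left(J \right)} = 6 J^{3} - 3 = -3 + 6 J^{3}$)
$T{\left(Z \right)} = - \frac{2}{3} + \sqrt{2 + 2 Z}$ ($T{\left(Z \right)} = - \frac{2}{3} + \sqrt{Z + \left(2 + Z\right)} = - \frac{2}{3} + \sqrt{2 + 2 Z}$)
$z = -42875$
$T{\left(X{\left(14 \right)} \right)} + z = \left(- \frac{2}{3} + \sqrt{2 + 2 \left(-3 + 6 \cdot 14^{3}\right)}\right) - 42875 = \left(- \frac{2}{3} + \sqrt{2 + 2 \left(-3 + 6 \cdot 2744\right)}\right) - 42875 = \left(- \frac{2}{3} + \sqrt{2 + 2 \left(-3 + 16464\right)}\right) - 42875 = \left(- \frac{2}{3} + \sqrt{2 + 2 \cdot 16461}\right) - 42875 = \left(- \frac{2}{3} + \sqrt{2 + 32922}\right) - 42875 = \left(- \frac{2}{3} + \sqrt{32924}\right) - 42875 = \left(- \frac{2}{3} + 2 \sqrt{8231}\right) - 42875 = - \frac{128627}{3} + 2 \sqrt{8231}$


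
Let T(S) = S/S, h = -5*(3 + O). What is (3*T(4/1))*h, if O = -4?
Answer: 15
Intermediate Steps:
h = 5 (h = -5*(3 - 4) = -5*(-1) = 5)
T(S) = 1
(3*T(4/1))*h = (3*1)*5 = 3*5 = 15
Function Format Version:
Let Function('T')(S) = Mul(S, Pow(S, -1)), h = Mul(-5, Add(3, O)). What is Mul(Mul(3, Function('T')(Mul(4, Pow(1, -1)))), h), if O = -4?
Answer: 15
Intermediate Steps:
h = 5 (h = Mul(-5, Add(3, -4)) = Mul(-5, -1) = 5)
Function('T')(S) = 1
Mul(Mul(3, Function('T')(Mul(4, Pow(1, -1)))), h) = Mul(Mul(3, 1), 5) = Mul(3, 5) = 15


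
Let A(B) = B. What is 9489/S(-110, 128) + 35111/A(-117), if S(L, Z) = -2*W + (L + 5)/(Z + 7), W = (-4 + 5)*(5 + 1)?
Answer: -14029682/13455 ≈ -1042.7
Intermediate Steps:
W = 6 (W = 1*6 = 6)
S(L, Z) = -12 + (5 + L)/(7 + Z) (S(L, Z) = -2*6 + (L + 5)/(Z + 7) = -12 + (5 + L)/(7 + Z))
9489/S(-110, 128) + 35111/A(-117) = 9489/(((-79 - 110 - 12*128)/(7 + 128))) + 35111/(-117) = 9489/(((-79 - 110 - 1536)/135)) + 35111*(-1/117) = 9489/(((1/135)*(-1725))) - 35111/117 = 9489/(-115/9) - 35111/117 = 9489*(-9/115) - 35111/117 = -85401/115 - 35111/117 = -14029682/13455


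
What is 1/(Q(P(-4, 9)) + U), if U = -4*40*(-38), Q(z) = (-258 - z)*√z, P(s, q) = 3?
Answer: 6080/36762037 + 261*√3/36762037 ≈ 0.00017769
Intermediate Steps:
Q(z) = √z*(-258 - z)
U = 6080 (U = -160*(-38) = 6080)
1/(Q(P(-4, 9)) + U) = 1/(√3*(-258 - 1*3) + 6080) = 1/(√3*(-258 - 3) + 6080) = 1/(√3*(-261) + 6080) = 1/(-261*√3 + 6080) = 1/(6080 - 261*√3)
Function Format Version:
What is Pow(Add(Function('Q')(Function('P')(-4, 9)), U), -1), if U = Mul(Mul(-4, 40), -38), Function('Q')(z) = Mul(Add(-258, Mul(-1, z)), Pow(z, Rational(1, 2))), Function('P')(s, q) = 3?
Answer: Add(Rational(6080, 36762037), Mul(Rational(261, 36762037), Pow(3, Rational(1, 2)))) ≈ 0.00017769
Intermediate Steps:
Function('Q')(z) = Mul(Pow(z, Rational(1, 2)), Add(-258, Mul(-1, z)))
U = 6080 (U = Mul(-160, -38) = 6080)
Pow(Add(Function('Q')(Function('P')(-4, 9)), U), -1) = Pow(Add(Mul(Pow(3, Rational(1, 2)), Add(-258, Mul(-1, 3))), 6080), -1) = Pow(Add(Mul(Pow(3, Rational(1, 2)), Add(-258, -3)), 6080), -1) = Pow(Add(Mul(Pow(3, Rational(1, 2)), -261), 6080), -1) = Pow(Add(Mul(-261, Pow(3, Rational(1, 2))), 6080), -1) = Pow(Add(6080, Mul(-261, Pow(3, Rational(1, 2)))), -1)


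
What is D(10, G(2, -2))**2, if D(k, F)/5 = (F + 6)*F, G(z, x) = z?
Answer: 6400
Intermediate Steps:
D(k, F) = 5*F*(6 + F) (D(k, F) = 5*((F + 6)*F) = 5*((6 + F)*F) = 5*(F*(6 + F)) = 5*F*(6 + F))
D(10, G(2, -2))**2 = (5*2*(6 + 2))**2 = (5*2*8)**2 = 80**2 = 6400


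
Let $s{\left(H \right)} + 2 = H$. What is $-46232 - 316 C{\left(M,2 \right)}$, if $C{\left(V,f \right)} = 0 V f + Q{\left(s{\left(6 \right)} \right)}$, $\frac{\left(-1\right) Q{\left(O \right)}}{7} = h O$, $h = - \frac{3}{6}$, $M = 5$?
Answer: $-50656$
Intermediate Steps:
$s{\left(H \right)} = -2 + H$
$h = - \frac{1}{2}$ ($h = \left(-3\right) \frac{1}{6} = - \frac{1}{2} \approx -0.5$)
$Q{\left(O \right)} = \frac{7 O}{2}$ ($Q{\left(O \right)} = - 7 \left(- \frac{O}{2}\right) = \frac{7 O}{2}$)
$C{\left(V,f \right)} = 14$ ($C{\left(V,f \right)} = 0 V f + \frac{7 \left(-2 + 6\right)}{2} = 0 f + \frac{7}{2} \cdot 4 = 0 + 14 = 14$)
$-46232 - 316 C{\left(M,2 \right)} = -46232 - 316 \cdot 14 = -46232 - 4424 = -50656$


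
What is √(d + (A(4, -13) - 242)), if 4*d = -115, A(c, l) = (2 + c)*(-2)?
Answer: I*√1131/2 ≈ 16.815*I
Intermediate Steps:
A(c, l) = -4 - 2*c
d = -115/4 (d = (¼)*(-115) = -115/4 ≈ -28.750)
√(d + (A(4, -13) - 242)) = √(-115/4 + ((-4 - 2*4) - 242)) = √(-115/4 + ((-4 - 8) - 242)) = √(-115/4 + (-12 - 242)) = √(-115/4 - 254) = √(-1131/4) = I*√1131/2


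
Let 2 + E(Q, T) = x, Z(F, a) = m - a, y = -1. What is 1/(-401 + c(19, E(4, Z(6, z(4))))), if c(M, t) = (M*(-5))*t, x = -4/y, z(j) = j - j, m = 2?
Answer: -1/591 ≈ -0.0016920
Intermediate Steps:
z(j) = 0
x = 4 (x = -4/(-1) = -4*(-1) = 4)
Z(F, a) = 2 - a
E(Q, T) = 2 (E(Q, T) = -2 + 4 = 2)
c(M, t) = -5*M*t (c(M, t) = (-5*M)*t = -5*M*t)
1/(-401 + c(19, E(4, Z(6, z(4))))) = 1/(-401 - 5*19*2) = 1/(-401 - 190) = 1/(-591) = -1/591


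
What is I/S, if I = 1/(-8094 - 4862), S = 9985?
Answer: -1/129365660 ≈ -7.7300e-9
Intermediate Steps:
I = -1/12956 (I = 1/(-12956) = -1/12956 ≈ -7.7184e-5)
I/S = -1/12956/9985 = -1/12956*1/9985 = -1/129365660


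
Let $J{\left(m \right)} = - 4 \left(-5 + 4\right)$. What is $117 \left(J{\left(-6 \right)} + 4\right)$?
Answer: $936$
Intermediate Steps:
$J{\left(m \right)} = 4$ ($J{\left(m \right)} = \left(-4\right) \left(-1\right) = 4$)
$117 \left(J{\left(-6 \right)} + 4\right) = 117 \left(4 + 4\right) = 117 \cdot 8 = 936$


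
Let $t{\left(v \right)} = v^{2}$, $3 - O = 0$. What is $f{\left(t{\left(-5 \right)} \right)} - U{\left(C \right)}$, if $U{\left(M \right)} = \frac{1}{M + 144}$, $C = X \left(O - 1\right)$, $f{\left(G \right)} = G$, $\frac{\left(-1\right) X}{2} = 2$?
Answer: $\frac{3399}{136} \approx 24.993$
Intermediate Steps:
$O = 3$ ($O = 3 - 0 = 3 + 0 = 3$)
$X = -4$ ($X = \left(-2\right) 2 = -4$)
$C = -8$ ($C = - 4 \left(3 - 1\right) = \left(-4\right) 2 = -8$)
$U{\left(M \right)} = \frac{1}{144 + M}$
$f{\left(t{\left(-5 \right)} \right)} - U{\left(C \right)} = \left(-5\right)^{2} - \frac{1}{144 - 8} = 25 - \frac{1}{136} = \frac{3399}{136}$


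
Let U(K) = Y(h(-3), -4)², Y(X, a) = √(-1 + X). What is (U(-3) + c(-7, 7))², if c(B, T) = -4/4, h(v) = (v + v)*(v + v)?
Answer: 1156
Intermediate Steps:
h(v) = 4*v² (h(v) = (2*v)*(2*v) = 4*v²)
c(B, T) = -1 (c(B, T) = -4*¼ = -1)
U(K) = 35 (U(K) = (√(-1 + 4*(-3)²))² = (√(-1 + 4*9))² = (√(-1 + 36))² = (√35)² = 35)
(U(-3) + c(-7, 7))² = (35 - 1)² = 34² = 1156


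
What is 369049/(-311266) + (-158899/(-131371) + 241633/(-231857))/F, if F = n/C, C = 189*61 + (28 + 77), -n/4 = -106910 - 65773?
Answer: -895288347613934323/756910392610070982 ≈ -1.1828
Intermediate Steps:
n = 690732 (n = -4*(-106910 - 65773) = -4*(-172683) = 690732)
C = 11634 (C = 11529 + 105 = 11634)
F = 16446/277 (F = 690732/11634 = 690732*(1/11634) = 16446/277 ≈ 59.372)
369049/(-311266) + (-158899/(-131371) + 241633/(-231857))/F = 369049/(-311266) + (-158899/(-131371) + 241633/(-231857))/(16446/277) = 369049*(-1/311266) + (-158899*(-1/131371) + 241633*(-1/231857))*(277/16446) = -3583/3022 + (158899/131371 - 241633/231857)*(277/16446) = -3583/3022 + (5098276600/30459285947)*(277/16446) = -3583/3022 + 706111309100/250466708342181 = -895288347613934323/756910392610070982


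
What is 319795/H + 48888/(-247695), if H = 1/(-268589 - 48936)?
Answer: -1197698592490453/11795 ≈ -1.0154e+11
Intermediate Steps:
H = -1/317525 (H = 1/(-317525) = -1/317525 ≈ -3.1494e-6)
319795/H + 48888/(-247695) = 319795/(-1/317525) + 48888/(-247695) = 319795*(-317525) + 48888*(-1/247695) = -101542907375 - 2328/11795 = -1197698592490453/11795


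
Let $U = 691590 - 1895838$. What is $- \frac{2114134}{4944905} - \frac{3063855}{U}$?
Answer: $\frac{4201510089181}{1984963985480} \approx 2.1167$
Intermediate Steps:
$U = -1204248$ ($U = 691590 - 1895838 = -1204248$)
$- \frac{2114134}{4944905} - \frac{3063855}{U} = - \frac{2114134}{4944905} - \frac{3063855}{-1204248} = \left(-2114134\right) \frac{1}{4944905} - - \frac{1021285}{401416} = - \frac{2114134}{4944905} + \frac{1021285}{401416} = \frac{4201510089181}{1984963985480}$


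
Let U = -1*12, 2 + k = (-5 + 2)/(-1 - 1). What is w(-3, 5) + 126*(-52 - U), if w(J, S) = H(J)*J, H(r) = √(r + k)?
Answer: -5040 - 3*I*√14/2 ≈ -5040.0 - 5.6125*I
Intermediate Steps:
k = -½ (k = -2 + (-5 + 2)/(-1 - 1) = -2 - 3/(-2) = -2 - 3*(-½) = -2 + 3/2 = -½ ≈ -0.50000)
U = -12
H(r) = √(-½ + r) (H(r) = √(r - ½) = √(-½ + r))
w(J, S) = J*√(-2 + 4*J)/2 (w(J, S) = (√(-2 + 4*J)/2)*J = J*√(-2 + 4*J)/2)
w(-3, 5) + 126*(-52 - U) = (½)*(-3)*√(-2 + 4*(-3)) + 126*(-52 - 1*(-12)) = (½)*(-3)*√(-2 - 12) + 126*(-52 + 12) = (½)*(-3)*√(-14) + 126*(-40) = (½)*(-3)*(I*√14) - 5040 = -3*I*√14/2 - 5040 = -5040 - 3*I*√14/2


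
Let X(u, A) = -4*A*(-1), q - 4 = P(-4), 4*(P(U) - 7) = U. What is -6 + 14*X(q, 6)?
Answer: 330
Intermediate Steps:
P(U) = 7 + U/4
q = 10 (q = 4 + (7 + (1/4)*(-4)) = 4 + (7 - 1) = 4 + 6 = 10)
X(u, A) = 4*A
-6 + 14*X(q, 6) = -6 + 14*(4*6) = -6 + 14*24 = -6 + 336 = 330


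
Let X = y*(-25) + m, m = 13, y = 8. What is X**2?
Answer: 34969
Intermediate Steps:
X = -187 (X = 8*(-25) + 13 = -200 + 13 = -187)
X**2 = (-187)**2 = 34969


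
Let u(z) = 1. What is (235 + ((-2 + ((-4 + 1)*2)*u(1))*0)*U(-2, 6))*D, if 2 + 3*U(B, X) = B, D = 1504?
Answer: 353440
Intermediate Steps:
U(B, X) = -2/3 + B/3
(235 + ((-2 + ((-4 + 1)*2)*u(1))*0)*U(-2, 6))*D = (235 + ((-2 + ((-4 + 1)*2)*1)*0)*(-2/3 + (1/3)*(-2)))*1504 = (235 + ((-2 - 3*2*1)*0)*(-2/3 - 2/3))*1504 = (235 + ((-2 - 6*1)*0)*(-4/3))*1504 = (235 + ((-2 - 6)*0)*(-4/3))*1504 = (235 - 8*0*(-4/3))*1504 = (235 + 0*(-4/3))*1504 = (235 + 0)*1504 = 235*1504 = 353440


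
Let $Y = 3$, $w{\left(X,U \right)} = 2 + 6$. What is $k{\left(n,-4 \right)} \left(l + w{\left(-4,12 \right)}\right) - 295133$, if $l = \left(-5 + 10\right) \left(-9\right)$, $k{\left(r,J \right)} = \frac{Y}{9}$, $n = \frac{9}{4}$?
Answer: $- \frac{885436}{3} \approx -2.9515 \cdot 10^{5}$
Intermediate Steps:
$w{\left(X,U \right)} = 8$
$n = \frac{9}{4}$ ($n = 9 \cdot \frac{1}{4} = \frac{9}{4} \approx 2.25$)
$k{\left(r,J \right)} = \frac{1}{3}$ ($k{\left(r,J \right)} = \frac{3}{9} = 3 \cdot \frac{1}{9} = \frac{1}{3}$)
$l = -45$ ($l = 5 \left(-9\right) = -45$)
$k{\left(n,-4 \right)} \left(l + w{\left(-4,12 \right)}\right) - 295133 = \frac{-45 + 8}{3} - 295133 = \frac{1}{3} \left(-37\right) - 295133 = - \frac{37}{3} - 295133 = - \frac{885436}{3}$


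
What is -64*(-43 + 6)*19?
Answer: 44992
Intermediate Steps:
-64*(-43 + 6)*19 = -64*(-37)*19 = 2368*19 = 44992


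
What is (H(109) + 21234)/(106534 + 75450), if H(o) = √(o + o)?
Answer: 10617/90992 + √218/181984 ≈ 0.11676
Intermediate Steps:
H(o) = √2*√o (H(o) = √(2*o) = √2*√o)
(H(109) + 21234)/(106534 + 75450) = (√2*√109 + 21234)/(106534 + 75450) = (√218 + 21234)/181984 = (21234 + √218)*(1/181984) = 10617/90992 + √218/181984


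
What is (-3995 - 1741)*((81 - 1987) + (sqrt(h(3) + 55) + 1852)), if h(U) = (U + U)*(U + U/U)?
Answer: 309744 - 5736*sqrt(79) ≈ 2.5876e+5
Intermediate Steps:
h(U) = 2*U*(1 + U) (h(U) = (2*U)*(U + 1) = (2*U)*(1 + U) = 2*U*(1 + U))
(-3995 - 1741)*((81 - 1987) + (sqrt(h(3) + 55) + 1852)) = (-3995 - 1741)*((81 - 1987) + (sqrt(2*3*(1 + 3) + 55) + 1852)) = -5736*(-1906 + (sqrt(2*3*4 + 55) + 1852)) = -5736*(-1906 + (sqrt(24 + 55) + 1852)) = -5736*(-1906 + (sqrt(79) + 1852)) = -5736*(-1906 + (1852 + sqrt(79))) = -5736*(-54 + sqrt(79)) = 309744 - 5736*sqrt(79)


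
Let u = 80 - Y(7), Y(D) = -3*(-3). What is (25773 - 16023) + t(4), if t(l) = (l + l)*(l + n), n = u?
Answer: 10350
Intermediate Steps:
Y(D) = 9
u = 71 (u = 80 - 1*9 = 80 - 9 = 71)
n = 71
t(l) = 2*l*(71 + l) (t(l) = (l + l)*(l + 71) = (2*l)*(71 + l) = 2*l*(71 + l))
(25773 - 16023) + t(4) = (25773 - 16023) + 2*4*(71 + 4) = 9750 + 2*4*75 = 9750 + 600 = 10350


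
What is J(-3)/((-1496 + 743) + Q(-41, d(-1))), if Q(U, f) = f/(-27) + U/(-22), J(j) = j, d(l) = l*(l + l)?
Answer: 1782/446219 ≈ 0.0039936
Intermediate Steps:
d(l) = 2*l**2 (d(l) = l*(2*l) = 2*l**2)
Q(U, f) = -U/22 - f/27 (Q(U, f) = f*(-1/27) + U*(-1/22) = -f/27 - U/22 = -U/22 - f/27)
J(-3)/((-1496 + 743) + Q(-41, d(-1))) = -3/((-1496 + 743) + (-1/22*(-41) - 2*(-1)**2/27)) = -3/(-753 + (41/22 - 2/27)) = -3/(-753 + 1063/594) = -3/(-446219/594) = -3*(-594/446219) = 1782/446219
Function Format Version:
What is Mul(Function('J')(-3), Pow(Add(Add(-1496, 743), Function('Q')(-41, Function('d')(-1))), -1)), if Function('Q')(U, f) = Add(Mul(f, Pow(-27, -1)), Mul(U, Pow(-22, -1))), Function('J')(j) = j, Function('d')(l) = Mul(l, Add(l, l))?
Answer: Rational(1782, 446219) ≈ 0.0039936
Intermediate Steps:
Function('d')(l) = Mul(2, Pow(l, 2)) (Function('d')(l) = Mul(l, Mul(2, l)) = Mul(2, Pow(l, 2)))
Function('Q')(U, f) = Add(Mul(Rational(-1, 22), U), Mul(Rational(-1, 27), f)) (Function('Q')(U, f) = Add(Mul(f, Rational(-1, 27)), Mul(U, Rational(-1, 22))) = Add(Mul(Rational(-1, 27), f), Mul(Rational(-1, 22), U)) = Add(Mul(Rational(-1, 22), U), Mul(Rational(-1, 27), f)))
Mul(Function('J')(-3), Pow(Add(Add(-1496, 743), Function('Q')(-41, Function('d')(-1))), -1)) = Mul(-3, Pow(Add(Add(-1496, 743), Add(Mul(Rational(-1, 22), -41), Mul(Rational(-1, 27), Mul(2, Pow(-1, 2))))), -1)) = Mul(-3, Pow(Add(-753, Add(Rational(41, 22), Mul(Rational(-1, 27), Mul(2, 1)))), -1)) = Mul(-3, Pow(Add(-753, Add(Rational(41, 22), Mul(Rational(-1, 27), 2))), -1)) = Mul(-3, Pow(Add(-753, Add(Rational(41, 22), Rational(-2, 27))), -1)) = Mul(-3, Pow(Add(-753, Rational(1063, 594)), -1)) = Mul(-3, Pow(Rational(-446219, 594), -1)) = Mul(-3, Rational(-594, 446219)) = Rational(1782, 446219)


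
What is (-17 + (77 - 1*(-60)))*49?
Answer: 5880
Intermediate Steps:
(-17 + (77 - 1*(-60)))*49 = (-17 + (77 + 60))*49 = (-17 + 137)*49 = 120*49 = 5880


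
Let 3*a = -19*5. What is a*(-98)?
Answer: 9310/3 ≈ 3103.3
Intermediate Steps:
a = -95/3 (a = (-19*5)/3 = (⅓)*(-95) = -95/3 ≈ -31.667)
a*(-98) = -95/3*(-98) = 9310/3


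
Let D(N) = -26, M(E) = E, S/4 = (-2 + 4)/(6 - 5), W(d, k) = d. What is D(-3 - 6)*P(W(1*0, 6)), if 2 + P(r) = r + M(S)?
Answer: -156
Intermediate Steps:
S = 8 (S = 4*((-2 + 4)/(6 - 5)) = 4*(2/1) = 4*(2*1) = 4*2 = 8)
P(r) = 6 + r (P(r) = -2 + (r + 8) = -2 + (8 + r) = 6 + r)
D(-3 - 6)*P(W(1*0, 6)) = -26*(6 + 1*0) = -26*(6 + 0) = -26*6 = -156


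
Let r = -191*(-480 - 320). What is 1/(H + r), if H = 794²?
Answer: 1/783236 ≈ 1.2768e-6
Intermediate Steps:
H = 630436
r = 152800 (r = -191*(-800) = 152800)
1/(H + r) = 1/(630436 + 152800) = 1/783236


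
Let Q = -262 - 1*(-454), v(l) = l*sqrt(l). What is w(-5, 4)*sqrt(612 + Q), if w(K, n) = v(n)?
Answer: 16*sqrt(201) ≈ 226.84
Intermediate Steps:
v(l) = l**(3/2)
w(K, n) = n**(3/2)
Q = 192 (Q = -262 + 454 = 192)
w(-5, 4)*sqrt(612 + Q) = 4**(3/2)*sqrt(612 + 192) = 8*sqrt(804) = 8*(2*sqrt(201)) = 16*sqrt(201)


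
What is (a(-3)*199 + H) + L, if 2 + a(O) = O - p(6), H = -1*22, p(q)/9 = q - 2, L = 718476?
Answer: 710295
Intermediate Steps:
p(q) = -18 + 9*q (p(q) = 9*(q - 2) = 9*(-2 + q) = -18 + 9*q)
H = -22
a(O) = -38 + O (a(O) = -2 + (O - (-18 + 9*6)) = -2 + (O - (-18 + 54)) = -2 + (O - 1*36) = -2 + (O - 36) = -2 + (-36 + O) = -38 + O)
(a(-3)*199 + H) + L = ((-38 - 3)*199 - 22) + 718476 = (-41*199 - 22) + 718476 = (-8159 - 22) + 718476 = -8181 + 718476 = 710295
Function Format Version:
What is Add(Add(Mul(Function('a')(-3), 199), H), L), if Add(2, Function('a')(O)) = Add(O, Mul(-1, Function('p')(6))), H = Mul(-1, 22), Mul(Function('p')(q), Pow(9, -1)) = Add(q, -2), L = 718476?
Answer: 710295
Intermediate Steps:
Function('p')(q) = Add(-18, Mul(9, q)) (Function('p')(q) = Mul(9, Add(q, -2)) = Mul(9, Add(-2, q)) = Add(-18, Mul(9, q)))
H = -22
Function('a')(O) = Add(-38, O) (Function('a')(O) = Add(-2, Add(O, Mul(-1, Add(-18, Mul(9, 6))))) = Add(-2, Add(O, Mul(-1, Add(-18, 54)))) = Add(-2, Add(O, Mul(-1, 36))) = Add(-2, Add(O, -36)) = Add(-2, Add(-36, O)) = Add(-38, O))
Add(Add(Mul(Function('a')(-3), 199), H), L) = Add(Add(Mul(Add(-38, -3), 199), -22), 718476) = Add(Add(Mul(-41, 199), -22), 718476) = Add(Add(-8159, -22), 718476) = Add(-8181, 718476) = 710295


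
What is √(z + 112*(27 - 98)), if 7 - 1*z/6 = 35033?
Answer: 2*I*√54527 ≈ 467.02*I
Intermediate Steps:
z = -210156 (z = 42 - 6*35033 = 42 - 210198 = -210156)
√(z + 112*(27 - 98)) = √(-210156 + 112*(27 - 98)) = √(-210156 + 112*(-71)) = √(-210156 - 7952) = √(-218108) = 2*I*√54527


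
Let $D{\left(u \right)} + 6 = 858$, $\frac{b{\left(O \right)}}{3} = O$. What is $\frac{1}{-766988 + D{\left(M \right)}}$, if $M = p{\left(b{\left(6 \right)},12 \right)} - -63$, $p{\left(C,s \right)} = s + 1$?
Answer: $- \frac{1}{766136} \approx -1.3053 \cdot 10^{-6}$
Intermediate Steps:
$b{\left(O \right)} = 3 O$
$p{\left(C,s \right)} = 1 + s$
$M = 76$ ($M = \left(1 + 12\right) - -63 = 13 + 63 = 76$)
$D{\left(u \right)} = 852$ ($D{\left(u \right)} = -6 + 858 = 852$)
$\frac{1}{-766988 + D{\left(M \right)}} = \frac{1}{-766988 + 852} = \frac{1}{-766136} = - \frac{1}{766136}$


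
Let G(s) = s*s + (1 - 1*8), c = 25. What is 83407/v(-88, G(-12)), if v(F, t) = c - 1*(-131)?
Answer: 83407/156 ≈ 534.66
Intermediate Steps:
G(s) = -7 + s**2 (G(s) = s**2 + (1 - 8) = s**2 - 7 = -7 + s**2)
v(F, t) = 156 (v(F, t) = 25 - 1*(-131) = 25 + 131 = 156)
83407/v(-88, G(-12)) = 83407/156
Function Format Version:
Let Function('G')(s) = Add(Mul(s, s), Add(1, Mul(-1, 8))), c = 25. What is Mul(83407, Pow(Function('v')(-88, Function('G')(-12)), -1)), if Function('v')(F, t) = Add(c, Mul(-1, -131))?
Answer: Rational(83407, 156) ≈ 534.66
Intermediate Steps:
Function('G')(s) = Add(-7, Pow(s, 2)) (Function('G')(s) = Add(Pow(s, 2), Add(1, -8)) = Add(Pow(s, 2), -7) = Add(-7, Pow(s, 2)))
Function('v')(F, t) = 156 (Function('v')(F, t) = Add(25, Mul(-1, -131)) = Add(25, 131) = 156)
Mul(83407, Pow(Function('v')(-88, Function('G')(-12)), -1)) = Mul(83407, Pow(156, -1)) = Mul(83407, Rational(1, 156)) = Rational(83407, 156)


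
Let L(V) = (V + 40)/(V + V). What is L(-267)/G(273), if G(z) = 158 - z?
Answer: -227/61410 ≈ -0.0036965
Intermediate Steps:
L(V) = (40 + V)/(2*V) (L(V) = (40 + V)/((2*V)) = (40 + V)*(1/(2*V)) = (40 + V)/(2*V))
L(-267)/G(273) = ((1/2)*(40 - 267)/(-267))/(158 - 1*273) = ((1/2)*(-1/267)*(-227))/(158 - 273) = (227/534)/(-115) = (227/534)*(-1/115) = -227/61410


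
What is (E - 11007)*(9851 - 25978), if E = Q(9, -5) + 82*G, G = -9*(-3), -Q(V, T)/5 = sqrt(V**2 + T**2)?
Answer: 141804711 + 80635*sqrt(106) ≈ 1.4264e+8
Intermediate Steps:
Q(V, T) = -5*sqrt(T**2 + V**2) (Q(V, T) = -5*sqrt(V**2 + T**2) = -5*sqrt(T**2 + V**2))
G = 27
E = 2214 - 5*sqrt(106) (E = -5*sqrt((-5)**2 + 9**2) + 82*27 = -5*sqrt(25 + 81) + 2214 = -5*sqrt(106) + 2214 = 2214 - 5*sqrt(106) ≈ 2162.5)
(E - 11007)*(9851 - 25978) = ((2214 - 5*sqrt(106)) - 11007)*(9851 - 25978) = (-8793 - 5*sqrt(106))*(-16127) = 141804711 + 80635*sqrt(106)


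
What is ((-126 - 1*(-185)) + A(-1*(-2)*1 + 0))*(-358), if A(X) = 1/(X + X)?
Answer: -42423/2 ≈ -21212.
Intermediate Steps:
A(X) = 1/(2*X)
((-126 - 1*(-185)) + A(-1*(-2)*1 + 0))*(-358) = ((-126 - 1*(-185)) + 1/(2*(-1*(-2)*1 + 0)))*(-358) = ((-126 + 185) + 1/(2*(2*1 + 0)))*(-358) = (59 + 1/(2*(2 + 0)))*(-358) = (59 + (½)/2)*(-358) = (59 + (½)*(½))*(-358) = (59 + ¼)*(-358) = (237/4)*(-358) = -42423/2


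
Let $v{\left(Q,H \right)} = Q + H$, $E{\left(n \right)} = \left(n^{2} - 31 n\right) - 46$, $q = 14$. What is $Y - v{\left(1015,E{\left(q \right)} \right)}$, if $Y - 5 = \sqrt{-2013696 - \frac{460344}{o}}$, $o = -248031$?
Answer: $-726 + \frac{2 i \sqrt{3441144698035422}}{82677} \approx -726.0 + 1419.0 i$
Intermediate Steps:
$Y = 5 + \frac{2 i \sqrt{3441144698035422}}{82677}$ ($Y = 5 + \sqrt{-2013696 - \frac{460344}{-248031}} = 5 + \sqrt{-2013696 - - \frac{153448}{82677}} = 5 + \sqrt{-2013696 + \frac{153448}{82677}} = 5 + \sqrt{- \frac{166486190744}{82677}} = 5 + \frac{2 i \sqrt{3441144698035422}}{82677} \approx 5.0 + 1419.0 i$)
$E{\left(n \right)} = -46 + n^{2} - 31 n$
$v{\left(Q,H \right)} = H + Q$
$Y - v{\left(1015,E{\left(q \right)} \right)} = \left(5 + \frac{2 i \sqrt{3441144698035422}}{82677}\right) - \left(\left(-46 + 14^{2} - 434\right) + 1015\right) = \left(5 + \frac{2 i \sqrt{3441144698035422}}{82677}\right) - \left(\left(-46 + 196 - 434\right) + 1015\right) = \left(5 + \frac{2 i \sqrt{3441144698035422}}{82677}\right) - \left(-284 + 1015\right) = \left(5 + \frac{2 i \sqrt{3441144698035422}}{82677}\right) - 731 = -726 + \frac{2 i \sqrt{3441144698035422}}{82677}$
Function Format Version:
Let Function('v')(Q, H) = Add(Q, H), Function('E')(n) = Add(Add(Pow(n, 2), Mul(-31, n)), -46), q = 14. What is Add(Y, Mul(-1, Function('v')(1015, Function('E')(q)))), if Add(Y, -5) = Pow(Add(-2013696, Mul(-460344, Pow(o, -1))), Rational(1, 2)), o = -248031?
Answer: Add(-726, Mul(Rational(2, 82677), I, Pow(3441144698035422, Rational(1, 2)))) ≈ Add(-726.00, Mul(1419.0, I))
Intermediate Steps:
Y = Add(5, Mul(Rational(2, 82677), I, Pow(3441144698035422, Rational(1, 2)))) (Y = Add(5, Pow(Add(-2013696, Mul(-460344, Pow(-248031, -1))), Rational(1, 2))) = Add(5, Pow(Add(-2013696, Mul(-460344, Rational(-1, 248031))), Rational(1, 2))) = Add(5, Pow(Add(-2013696, Rational(153448, 82677)), Rational(1, 2))) = Add(5, Pow(Rational(-166486190744, 82677), Rational(1, 2))) = Add(5, Mul(Rational(2, 82677), I, Pow(3441144698035422, Rational(1, 2)))) ≈ Add(5.0000, Mul(1419.0, I)))
Function('E')(n) = Add(-46, Pow(n, 2), Mul(-31, n))
Function('v')(Q, H) = Add(H, Q)
Add(Y, Mul(-1, Function('v')(1015, Function('E')(q)))) = Add(Add(5, Mul(Rational(2, 82677), I, Pow(3441144698035422, Rational(1, 2)))), Mul(-1, Add(Add(-46, Pow(14, 2), Mul(-31, 14)), 1015))) = Add(Add(5, Mul(Rational(2, 82677), I, Pow(3441144698035422, Rational(1, 2)))), Mul(-1, Add(Add(-46, 196, -434), 1015))) = Add(Add(5, Mul(Rational(2, 82677), I, Pow(3441144698035422, Rational(1, 2)))), Mul(-1, Add(-284, 1015))) = Add(Add(5, Mul(Rational(2, 82677), I, Pow(3441144698035422, Rational(1, 2)))), Mul(-1, 731)) = Add(Add(5, Mul(Rational(2, 82677), I, Pow(3441144698035422, Rational(1, 2)))), -731) = Add(-726, Mul(Rational(2, 82677), I, Pow(3441144698035422, Rational(1, 2))))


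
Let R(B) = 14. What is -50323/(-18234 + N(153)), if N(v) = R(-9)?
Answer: 50323/18220 ≈ 2.7620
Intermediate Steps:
N(v) = 14
-50323/(-18234 + N(153)) = -50323/(-18234 + 14) = -50323/(-18220) = -50323*(-1/18220) = 50323/18220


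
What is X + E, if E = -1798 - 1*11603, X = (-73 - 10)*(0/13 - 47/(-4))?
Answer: -57505/4 ≈ -14376.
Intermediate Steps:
X = -3901/4 (X = -83*(0*(1/13) - 47*(-¼)) = -83*(0 + 47/4) = -83*47/4 = -3901/4 ≈ -975.25)
E = -13401 (E = -1798 - 11603 = -13401)
X + E = -3901/4 - 13401 = -57505/4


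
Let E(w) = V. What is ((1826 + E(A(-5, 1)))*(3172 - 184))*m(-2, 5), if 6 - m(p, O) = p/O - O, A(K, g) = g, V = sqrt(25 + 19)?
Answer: 310997016/5 + 340632*sqrt(11)/5 ≈ 6.2425e+7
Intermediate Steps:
V = 2*sqrt(11) (V = sqrt(44) = 2*sqrt(11) ≈ 6.6332)
E(w) = 2*sqrt(11)
m(p, O) = 6 + O - p/O (m(p, O) = 6 - (p/O - O) = 6 - (-O + p/O) = 6 + (O - p/O) = 6 + O - p/O)
((1826 + E(A(-5, 1)))*(3172 - 184))*m(-2, 5) = ((1826 + 2*sqrt(11))*(3172 - 184))*(6 + 5 - 1*(-2)/5) = ((1826 + 2*sqrt(11))*2988)*(6 + 5 - 1*(-2)*1/5) = (5456088 + 5976*sqrt(11))*(6 + 5 + 2/5) = (5456088 + 5976*sqrt(11))*(57/5) = 310997016/5 + 340632*sqrt(11)/5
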